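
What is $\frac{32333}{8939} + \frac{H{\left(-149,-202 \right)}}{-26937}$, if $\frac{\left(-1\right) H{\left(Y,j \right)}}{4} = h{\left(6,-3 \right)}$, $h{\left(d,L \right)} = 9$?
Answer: $\frac{13829775}{3822061} \approx 3.6184$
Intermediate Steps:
$H{\left(Y,j \right)} = -36$ ($H{\left(Y,j \right)} = \left(-4\right) 9 = -36$)
$\frac{32333}{8939} + \frac{H{\left(-149,-202 \right)}}{-26937} = \frac{32333}{8939} - \frac{36}{-26937} = 32333 \cdot \frac{1}{8939} - - \frac{4}{2993} = \frac{4619}{1277} + \frac{4}{2993} = \frac{13829775}{3822061}$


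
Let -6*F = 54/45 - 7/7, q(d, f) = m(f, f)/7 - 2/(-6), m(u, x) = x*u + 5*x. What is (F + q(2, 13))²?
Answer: 5574321/4900 ≈ 1137.6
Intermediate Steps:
m(u, x) = 5*x + u*x (m(u, x) = u*x + 5*x = 5*x + u*x)
q(d, f) = ⅓ + f*(5 + f)/7 (q(d, f) = (f*(5 + f))/7 - 2/(-6) = (f*(5 + f))*(⅐) - 2*(-⅙) = f*(5 + f)/7 + ⅓ = ⅓ + f*(5 + f)/7)
F = -1/30 (F = -(54/45 - 7/7)/6 = -(54*(1/45) - 7*⅐)/6 = -(6/5 - 1)/6 = -⅙*⅕ = -1/30 ≈ -0.033333)
(F + q(2, 13))² = (-1/30 + (⅓ + (⅐)*13*(5 + 13)))² = (-1/30 + (⅓ + (⅐)*13*18))² = (-1/30 + (⅓ + 234/7))² = (-1/30 + 709/21)² = (2361/70)² = 5574321/4900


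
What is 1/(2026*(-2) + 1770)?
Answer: -1/2282 ≈ -0.00043821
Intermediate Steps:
1/(2026*(-2) + 1770) = 1/(-4052 + 1770) = 1/(-2282) = -1/2282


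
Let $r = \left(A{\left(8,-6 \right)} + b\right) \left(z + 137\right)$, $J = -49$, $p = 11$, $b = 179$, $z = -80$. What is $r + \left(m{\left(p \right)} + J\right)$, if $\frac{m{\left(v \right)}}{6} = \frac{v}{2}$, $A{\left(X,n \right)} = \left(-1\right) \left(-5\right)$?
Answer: $10472$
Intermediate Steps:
$A{\left(X,n \right)} = 5$
$m{\left(v \right)} = 3 v$ ($m{\left(v \right)} = 6 \frac{v}{2} = 3 v$)
$r = 10488$ ($r = \left(5 + 179\right) \left(-80 + 137\right) = 184 \cdot 57 = 10488$)
$r + \left(m{\left(p \right)} + J\right) = 10488 + \left(3 \cdot 11 - 49\right) = 10488 + \left(33 - 49\right) = 10488 - 16 = 10472$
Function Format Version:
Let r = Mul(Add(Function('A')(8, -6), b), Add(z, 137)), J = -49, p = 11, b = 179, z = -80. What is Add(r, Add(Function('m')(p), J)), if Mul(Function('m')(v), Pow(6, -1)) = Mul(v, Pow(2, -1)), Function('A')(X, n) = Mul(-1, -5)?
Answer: 10472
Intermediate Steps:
Function('A')(X, n) = 5
Function('m')(v) = Mul(3, v) (Function('m')(v) = Mul(6, Mul(v, Pow(2, -1))) = Mul(6, Mul(v, Rational(1, 2))) = Mul(6, Mul(Rational(1, 2), v)) = Mul(3, v))
r = 10488 (r = Mul(Add(5, 179), Add(-80, 137)) = Mul(184, 57) = 10488)
Add(r, Add(Function('m')(p), J)) = Add(10488, Add(Mul(3, 11), -49)) = Add(10488, Add(33, -49)) = Add(10488, -16) = 10472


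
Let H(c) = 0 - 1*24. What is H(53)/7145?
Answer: -24/7145 ≈ -0.0033590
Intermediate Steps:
H(c) = -24 (H(c) = 0 - 24 = -24)
H(53)/7145 = -24/7145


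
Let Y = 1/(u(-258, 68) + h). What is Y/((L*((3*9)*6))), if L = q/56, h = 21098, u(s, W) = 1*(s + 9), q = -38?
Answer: -14/32086611 ≈ -4.3632e-7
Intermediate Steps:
u(s, W) = 9 + s (u(s, W) = 1*(9 + s) = 9 + s)
Y = 1/20849 (Y = 1/((9 - 258) + 21098) = 1/(-249 + 21098) = 1/20849 ≈ 4.7964e-5)
L = -19/28 (L = -38/56 = -38*1/56 = -19/28 ≈ -0.67857)
Y/((L*((3*9)*6))) = 1/(20849*((-19*3*9*6/28))) = 1/(20849*((-513*6/28))) = 1/(20849*((-19/28*162))) = 1/(20849*(-1539/14)) = (1/20849)*(-14/1539) = -14/32086611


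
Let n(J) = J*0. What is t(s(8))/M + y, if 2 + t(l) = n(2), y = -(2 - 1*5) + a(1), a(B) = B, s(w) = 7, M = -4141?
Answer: 16566/4141 ≈ 4.0005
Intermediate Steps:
y = 4 (y = -(2 - 1*5) + 1 = -(2 - 5) + 1 = -1*(-3) + 1 = 3 + 1 = 4)
n(J) = 0
t(l) = -2 (t(l) = -2 + 0 = -2)
t(s(8))/M + y = -2/(-4141) + 4 = -2*(-1/4141) + 4 = 2/4141 + 4 = 16566/4141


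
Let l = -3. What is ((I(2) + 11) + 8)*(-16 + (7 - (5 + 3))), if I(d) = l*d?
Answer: -221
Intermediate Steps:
I(d) = -3*d
((I(2) + 11) + 8)*(-16 + (7 - (5 + 3))) = ((-3*2 + 11) + 8)*(-16 + (7 - (5 + 3))) = ((-6 + 11) + 8)*(-16 + (7 - 1*8)) = (5 + 8)*(-16 + (7 - 8)) = 13*(-16 - 1) = 13*(-17) = -221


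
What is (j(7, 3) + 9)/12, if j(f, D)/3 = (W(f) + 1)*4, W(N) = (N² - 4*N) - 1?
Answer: 87/4 ≈ 21.750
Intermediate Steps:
W(N) = -1 + N² - 4*N
j(f, D) = -48*f + 12*f² (j(f, D) = 3*(((-1 + f² - 4*f) + 1)*4) = 3*((f² - 4*f)*4) = 3*(-16*f + 4*f²) = -48*f + 12*f²)
(j(7, 3) + 9)/12 = (12*7*(-4 + 7) + 9)/12 = (12*7*3 + 9)*(1/12) = (252 + 9)*(1/12) = 261*(1/12) = 87/4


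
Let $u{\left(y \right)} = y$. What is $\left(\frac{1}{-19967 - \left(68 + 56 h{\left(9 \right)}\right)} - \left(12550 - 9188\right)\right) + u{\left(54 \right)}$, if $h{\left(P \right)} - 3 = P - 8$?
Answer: $- \frac{67016773}{20259} \approx -3308.0$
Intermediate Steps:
$h{\left(P \right)} = -5 + P$ ($h{\left(P \right)} = 3 + \left(P - 8\right) = 3 + \left(-8 + P\right) = -5 + P$)
$\left(\frac{1}{-19967 - \left(68 + 56 h{\left(9 \right)}\right)} - \left(12550 - 9188\right)\right) + u{\left(54 \right)} = \left(\frac{1}{-19967 - \left(68 + 56 \left(-5 + 9\right)\right)} - \left(12550 - 9188\right)\right) + 54 = \left(\frac{1}{-19967 - 292} - 3362\right) + 54 = \left(\frac{1}{-20259} - 3362\right) + 54 = \left(- \frac{1}{20259} - 3362\right) + 54 = - \frac{68110759}{20259} + 54 = - \frac{67016773}{20259}$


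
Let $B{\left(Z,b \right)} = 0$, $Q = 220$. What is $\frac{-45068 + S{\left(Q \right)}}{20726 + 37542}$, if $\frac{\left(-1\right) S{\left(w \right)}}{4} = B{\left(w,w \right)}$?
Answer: $- \frac{11267}{14567} \approx -0.77346$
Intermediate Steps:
$S{\left(w \right)} = 0$ ($S{\left(w \right)} = \left(-4\right) 0 = 0$)
$\frac{-45068 + S{\left(Q \right)}}{20726 + 37542} = \frac{-45068 + 0}{20726 + 37542} = - \frac{45068}{58268} = \left(-45068\right) \frac{1}{58268} = - \frac{11267}{14567}$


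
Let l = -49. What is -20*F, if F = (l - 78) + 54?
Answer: 1460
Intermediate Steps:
F = -73 (F = (-49 - 78) + 54 = -127 + 54 = -73)
-20*F = -20*(-73) = 1460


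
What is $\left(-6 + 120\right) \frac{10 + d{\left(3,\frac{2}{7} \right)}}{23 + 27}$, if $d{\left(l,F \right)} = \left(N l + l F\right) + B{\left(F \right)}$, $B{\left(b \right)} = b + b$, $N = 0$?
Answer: $\frac{912}{35} \approx 26.057$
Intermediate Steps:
$B{\left(b \right)} = 2 b$
$d{\left(l,F \right)} = 2 F + F l$ ($d{\left(l,F \right)} = \left(0 l + l F\right) + 2 F = \left(0 + F l\right) + 2 F = F l + 2 F = 2 F + F l$)
$\left(-6 + 120\right) \frac{10 + d{\left(3,\frac{2}{7} \right)}}{23 + 27} = \left(-6 + 120\right) \frac{10 + \frac{2}{7} \left(2 + 3\right)}{23 + 27} = 114 \frac{10 + 2 \cdot \frac{1}{7} \cdot 5}{50} = 114 \left(10 + \frac{2}{7} \cdot 5\right) \frac{1}{50} = 114 \left(10 + \frac{10}{7}\right) \frac{1}{50} = 114 \cdot \frac{80}{7} \cdot \frac{1}{50} = 114 \cdot \frac{8}{35} = \frac{912}{35}$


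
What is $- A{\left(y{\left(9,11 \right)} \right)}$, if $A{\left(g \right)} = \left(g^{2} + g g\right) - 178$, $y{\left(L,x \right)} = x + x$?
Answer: $-790$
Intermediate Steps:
$y{\left(L,x \right)} = 2 x$
$A{\left(g \right)} = -178 + 2 g^{2}$ ($A{\left(g \right)} = \left(g^{2} + g^{2}\right) - 178 = 2 g^{2} - 178 = -178 + 2 g^{2}$)
$- A{\left(y{\left(9,11 \right)} \right)} = - (-178 + 2 \left(2 \cdot 11\right)^{2}) = - (-178 + 2 \cdot 22^{2}) = - (-178 + 2 \cdot 484) = - (-178 + 968) = \left(-1\right) 790 = -790$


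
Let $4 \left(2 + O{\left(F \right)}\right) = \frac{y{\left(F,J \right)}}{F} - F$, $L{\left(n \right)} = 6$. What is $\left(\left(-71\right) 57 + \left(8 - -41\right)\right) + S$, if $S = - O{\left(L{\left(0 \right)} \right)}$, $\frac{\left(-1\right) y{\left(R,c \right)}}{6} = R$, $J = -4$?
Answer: $-3993$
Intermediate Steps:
$y{\left(R,c \right)} = - 6 R$
$O{\left(F \right)} = - \frac{7}{2} - \frac{F}{4}$ ($O{\left(F \right)} = -2 + \frac{\frac{\left(-6\right) F}{F} - F}{4} = -2 + \frac{-6 - F}{4} = -2 - \left(\frac{3}{2} + \frac{F}{4}\right) = - \frac{7}{2} - \frac{F}{4}$)
$S = 5$ ($S = - (- \frac{7}{2} - \frac{3}{2}) = \left(-1\right) \left(-5\right) = 5$)
$\left(\left(-71\right) 57 + \left(8 - -41\right)\right) + S = \left(\left(-71\right) 57 + \left(8 - -41\right)\right) + 5 = \left(-4047 + \left(8 + 41\right)\right) + 5 = \left(-4047 + 49\right) + 5 = -3998 + 5 = -3993$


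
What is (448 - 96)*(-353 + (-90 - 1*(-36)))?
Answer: -143264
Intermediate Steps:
(448 - 96)*(-353 + (-90 - 1*(-36))) = 352*(-353 + (-90 + 36)) = 352*(-353 - 54) = 352*(-407) = -143264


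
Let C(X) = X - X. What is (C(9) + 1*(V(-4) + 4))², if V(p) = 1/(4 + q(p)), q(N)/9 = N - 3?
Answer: 55225/3481 ≈ 15.865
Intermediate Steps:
q(N) = -27 + 9*N (q(N) = 9*(N - 3) = 9*(-3 + N) = -27 + 9*N)
V(p) = 1/(-23 + 9*p) (V(p) = 1/(4 + (-27 + 9*p)) = 1/(-23 + 9*p))
C(X) = 0
(C(9) + 1*(V(-4) + 4))² = (0 + 1*(1/(-23 + 9*(-4)) + 4))² = (0 + 1*(1/(-23 - 36) + 4))² = (0 + 1*(1/(-59) + 4))² = (0 + 1*(-1/59 + 4))² = (0 + 1*(235/59))² = (0 + 235/59)² = (235/59)² = 55225/3481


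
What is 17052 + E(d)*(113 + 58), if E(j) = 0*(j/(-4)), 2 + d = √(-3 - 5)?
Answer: 17052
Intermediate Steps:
d = -2 + 2*I*√2 (d = -2 + √(-3 - 5) = -2 + √(-8) = -2 + 2*I*√2 ≈ -2.0 + 2.8284*I)
E(j) = 0 (E(j) = 0*(j*(-¼)) = 0*(-j/4) = 0)
17052 + E(d)*(113 + 58) = 17052 + 0*(113 + 58) = 17052 + 0*171 = 17052 + 0 = 17052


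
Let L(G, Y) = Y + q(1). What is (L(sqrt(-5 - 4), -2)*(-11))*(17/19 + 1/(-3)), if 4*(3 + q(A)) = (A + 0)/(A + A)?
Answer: 572/19 ≈ 30.105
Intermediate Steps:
q(A) = -23/8 (q(A) = -3 + ((A + 0)/(A + A))/4 = -3 + (A/((2*A)))/4 = -3 + (A*(1/(2*A)))/4 = -3 + (1/4)*(1/2) = -3 + 1/8 = -23/8)
L(G, Y) = -23/8 + Y (L(G, Y) = Y - 23/8 = -23/8 + Y)
(L(sqrt(-5 - 4), -2)*(-11))*(17/19 + 1/(-3)) = ((-23/8 - 2)*(-11))*(17/19 + 1/(-3)) = (-39/8*(-11))*(17*(1/19) + 1*(-1/3)) = 429*(17/19 - 1/3)/8 = (429/8)*(32/57) = 572/19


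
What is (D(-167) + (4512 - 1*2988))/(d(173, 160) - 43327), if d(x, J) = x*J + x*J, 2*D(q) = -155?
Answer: 2893/24066 ≈ 0.12021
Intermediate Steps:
D(q) = -155/2 (D(q) = (½)*(-155) = -155/2)
d(x, J) = 2*J*x (d(x, J) = J*x + J*x = 2*J*x)
(D(-167) + (4512 - 1*2988))/(d(173, 160) - 43327) = (-155/2 + (4512 - 1*2988))/(2*160*173 - 43327) = (-155/2 + (4512 - 2988))/(55360 - 43327) = (-155/2 + 1524)/12033 = (2893/2)*(1/12033) = 2893/24066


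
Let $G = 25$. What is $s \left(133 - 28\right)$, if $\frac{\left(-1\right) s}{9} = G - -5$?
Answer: $-28350$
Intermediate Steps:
$s = -270$ ($s = - 9 \left(25 - -5\right) = - 9 \left(25 + 5\right) = \left(-9\right) 30 = -270$)
$s \left(133 - 28\right) = - 270 \left(133 - 28\right) = \left(-270\right) 105 = -28350$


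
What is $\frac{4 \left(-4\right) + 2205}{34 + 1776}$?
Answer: $\frac{2189}{1810} \approx 1.2094$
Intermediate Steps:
$\frac{4 \left(-4\right) + 2205}{34 + 1776} = \frac{-16 + 2205}{1810} = 2189 \cdot \frac{1}{1810} = \frac{2189}{1810}$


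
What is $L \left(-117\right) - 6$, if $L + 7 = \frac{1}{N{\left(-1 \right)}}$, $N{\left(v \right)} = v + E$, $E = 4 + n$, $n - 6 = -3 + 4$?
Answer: $\frac{8013}{10} \approx 801.3$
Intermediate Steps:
$n = 7$ ($n = 6 + \left(-3 + 4\right) = 6 + 1 = 7$)
$E = 11$ ($E = 4 + 7 = 11$)
$N{\left(v \right)} = 11 + v$ ($N{\left(v \right)} = v + 11 = 11 + v$)
$L = - \frac{69}{10}$ ($L = -7 + \frac{1}{11 - 1} = -7 + \frac{1}{10} = - \frac{69}{10} \approx -6.9$)
$L \left(-117\right) - 6 = \left(- \frac{69}{10}\right) \left(-117\right) - 6 = \frac{8073}{10} - 6 = \frac{8013}{10}$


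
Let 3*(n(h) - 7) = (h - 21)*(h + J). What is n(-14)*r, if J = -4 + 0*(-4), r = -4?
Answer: -868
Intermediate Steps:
J = -4 (J = -4 + 0 = -4)
n(h) = 7 + (-21 + h)*(-4 + h)/3 (n(h) = 7 + ((h - 21)*(h - 4))/3 = 7 + ((-21 + h)*(-4 + h))/3 = 7 + (-21 + h)*(-4 + h)/3)
n(-14)*r = (35 - 25/3*(-14) + (⅓)*(-14)²)*(-4) = (35 + 350/3 + (⅓)*196)*(-4) = (35 + 350/3 + 196/3)*(-4) = 217*(-4) = -868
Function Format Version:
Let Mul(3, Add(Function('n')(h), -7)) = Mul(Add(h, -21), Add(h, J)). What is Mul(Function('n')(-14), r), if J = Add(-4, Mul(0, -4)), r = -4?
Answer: -868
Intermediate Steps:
J = -4 (J = Add(-4, 0) = -4)
Function('n')(h) = Add(7, Mul(Rational(1, 3), Add(-21, h), Add(-4, h))) (Function('n')(h) = Add(7, Mul(Rational(1, 3), Mul(Add(h, -21), Add(h, -4)))) = Add(7, Mul(Rational(1, 3), Mul(Add(-21, h), Add(-4, h)))) = Add(7, Mul(Rational(1, 3), Add(-21, h), Add(-4, h))))
Mul(Function('n')(-14), r) = Mul(Add(35, Mul(Rational(-25, 3), -14), Mul(Rational(1, 3), Pow(-14, 2))), -4) = Mul(Add(35, Rational(350, 3), Mul(Rational(1, 3), 196)), -4) = Mul(Add(35, Rational(350, 3), Rational(196, 3)), -4) = Mul(217, -4) = -868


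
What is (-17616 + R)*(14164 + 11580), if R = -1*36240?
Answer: -1386468864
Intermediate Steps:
R = -36240
(-17616 + R)*(14164 + 11580) = (-17616 - 36240)*(14164 + 11580) = -53856*25744 = -1386468864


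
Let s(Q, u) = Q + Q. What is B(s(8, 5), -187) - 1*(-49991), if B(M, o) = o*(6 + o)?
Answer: 83838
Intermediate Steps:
s(Q, u) = 2*Q
B(s(8, 5), -187) - 1*(-49991) = -187*(6 - 187) - 1*(-49991) = -187*(-181) + 49991 = 33847 + 49991 = 83838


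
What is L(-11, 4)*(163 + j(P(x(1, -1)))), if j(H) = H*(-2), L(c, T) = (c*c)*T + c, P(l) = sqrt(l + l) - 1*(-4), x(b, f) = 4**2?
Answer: 73315 - 3784*sqrt(2) ≈ 67964.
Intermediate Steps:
x(b, f) = 16
P(l) = 4 + sqrt(2)*sqrt(l) (P(l) = sqrt(2*l) + 4 = sqrt(2)*sqrt(l) + 4 = 4 + sqrt(2)*sqrt(l))
L(c, T) = c + T*c**2 (L(c, T) = c**2*T + c = T*c**2 + c = c + T*c**2)
j(H) = -2*H
L(-11, 4)*(163 + j(P(x(1, -1)))) = (-11*(1 + 4*(-11)))*(163 - 2*(4 + sqrt(2)*sqrt(16))) = (-11*(1 - 44))*(163 - 2*(4 + sqrt(2)*4)) = (-11*(-43))*(163 - 2*(4 + 4*sqrt(2))) = 473*(163 + (-8 - 8*sqrt(2))) = 473*(155 - 8*sqrt(2)) = 73315 - 3784*sqrt(2)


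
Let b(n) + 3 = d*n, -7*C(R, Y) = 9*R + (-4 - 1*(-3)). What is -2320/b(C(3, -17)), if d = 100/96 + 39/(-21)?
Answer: -1364160/17 ≈ -80245.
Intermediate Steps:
C(R, Y) = ⅐ - 9*R/7 (C(R, Y) = -(9*R + (-4 - 1*(-3)))/7 = -(9*R + (-4 + 3))/7 = -(9*R - 1)/7 = -(-1 + 9*R)/7 = ⅐ - 9*R/7)
d = -137/168 (d = 100*(1/96) + 39*(-1/21) = 25/24 - 13/7 = -137/168 ≈ -0.81548)
b(n) = -3 - 137*n/168
-2320/b(C(3, -17)) = -2320/(-3 - 137*(⅐ - 9/7*3)/168) = -2320/(-3 - 137*(⅐ - 27/7)/168) = -2320/(-3 - 137/168*(-26/7)) = -2320/(-3 + 1781/588) = -2320/17/588 = -2320*588/17 = -1364160/17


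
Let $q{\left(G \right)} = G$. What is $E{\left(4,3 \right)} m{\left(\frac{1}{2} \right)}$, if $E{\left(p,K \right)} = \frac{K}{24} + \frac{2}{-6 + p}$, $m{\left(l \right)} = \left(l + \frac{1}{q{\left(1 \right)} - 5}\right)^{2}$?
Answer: $- \frac{7}{128} \approx -0.054688$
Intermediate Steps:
$m{\left(l \right)} = \left(- \frac{1}{4} + l\right)^{2}$ ($m{\left(l \right)} = \left(l + \frac{1}{1 - 5}\right)^{2} = \left(l + \frac{1}{-4}\right)^{2} = \left(l - \frac{1}{4}\right)^{2} = \left(- \frac{1}{4} + l\right)^{2}$)
$E{\left(p,K \right)} = \frac{2}{-6 + p} + \frac{K}{24}$ ($E{\left(p,K \right)} = K \frac{1}{24} + \frac{2}{-6 + p} = \frac{K}{24} + \frac{2}{-6 + p} = \frac{2}{-6 + p} + \frac{K}{24}$)
$E{\left(4,3 \right)} m{\left(\frac{1}{2} \right)} = \frac{48 - 18 + 3 \cdot 4}{24 \left(-6 + 4\right)} \frac{\left(1 - \frac{4}{2}\right)^{2}}{16} = \frac{48 - 18 + 12}{24 \left(-2\right)} \frac{\left(1 - 2\right)^{2}}{16} = \frac{1}{24} \left(- \frac{1}{2}\right) 42 \frac{\left(1 - 2\right)^{2}}{16} = - \frac{7 \frac{\left(-1\right)^{2}}{16}}{8} = - \frac{7 \cdot \frac{1}{16} \cdot 1}{8} = \left(- \frac{7}{8}\right) \frac{1}{16} = - \frac{7}{128}$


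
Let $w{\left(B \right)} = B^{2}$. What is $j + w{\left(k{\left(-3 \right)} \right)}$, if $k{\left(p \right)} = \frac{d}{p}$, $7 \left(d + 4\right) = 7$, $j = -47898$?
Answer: $-47897$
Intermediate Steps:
$d = -3$ ($d = -4 + \frac{1}{7} \cdot 7 = -4 + 1 = -3$)
$k{\left(p \right)} = - \frac{3}{p}$
$j + w{\left(k{\left(-3 \right)} \right)} = -47898 + \left(- \frac{3}{-3}\right)^{2} = -47898 + \left(\left(-3\right) \left(- \frac{1}{3}\right)\right)^{2} = -47898 + 1^{2} = -47898 + 1 = -47897$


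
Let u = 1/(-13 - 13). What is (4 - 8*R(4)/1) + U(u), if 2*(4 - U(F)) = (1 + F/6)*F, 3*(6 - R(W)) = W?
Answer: -237797/8112 ≈ -29.314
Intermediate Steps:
R(W) = 6 - W/3
u = -1/26 (u = 1/(-26) = -1/26 ≈ -0.038462)
U(F) = 4 - F*(1 + F/6)/2 (U(F) = 4 - (1 + F/6)*F/2 = 4 - F*(1 + F/6)/2)
(4 - 8*R(4)/1) + U(u) = (4 - 8*(6 - ⅓*4)/1) + (4 - ½*(-1/26) - (-1/26)²/12) = (4 - 8*(6 - 4/3)) + (4 + 1/52 - 1/12*1/676) = (4 - 112/3) + (4 + 1/52 - 1/8112) = (4 - 8*14/3) + 32603/8112 = (4 - 112/3) + 32603/8112 = -100/3 + 32603/8112 = -237797/8112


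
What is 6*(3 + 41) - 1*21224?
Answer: -20960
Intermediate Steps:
6*(3 + 41) - 1*21224 = 6*44 - 21224 = 264 - 21224 = -20960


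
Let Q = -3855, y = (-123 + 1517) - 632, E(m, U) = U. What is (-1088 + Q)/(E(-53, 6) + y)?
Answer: -4943/768 ≈ -6.4362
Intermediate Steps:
y = 762 (y = 1394 - 632 = 762)
(-1088 + Q)/(E(-53, 6) + y) = (-1088 - 3855)/(6 + 762) = -4943/768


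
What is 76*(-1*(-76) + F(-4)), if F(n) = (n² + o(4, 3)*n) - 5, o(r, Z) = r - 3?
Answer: 6308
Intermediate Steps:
o(r, Z) = -3 + r
F(n) = -5 + n + n² (F(n) = (n² + (-3 + 4)*n) - 5 = (n² + 1*n) - 5 = (n² + n) - 5 = (n + n²) - 5 = -5 + n + n²)
76*(-1*(-76) + F(-4)) = 76*(-1*(-76) + (-5 - 4 + (-4)²)) = 76*(76 + (-5 - 4 + 16)) = 76*(76 + 7) = 76*83 = 6308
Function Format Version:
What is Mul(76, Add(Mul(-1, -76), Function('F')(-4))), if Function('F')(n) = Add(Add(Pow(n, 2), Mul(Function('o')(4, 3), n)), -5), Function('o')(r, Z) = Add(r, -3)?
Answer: 6308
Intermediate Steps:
Function('o')(r, Z) = Add(-3, r)
Function('F')(n) = Add(-5, n, Pow(n, 2)) (Function('F')(n) = Add(Add(Pow(n, 2), Mul(Add(-3, 4), n)), -5) = Add(Add(Pow(n, 2), Mul(1, n)), -5) = Add(Add(Pow(n, 2), n), -5) = Add(Add(n, Pow(n, 2)), -5) = Add(-5, n, Pow(n, 2)))
Mul(76, Add(Mul(-1, -76), Function('F')(-4))) = Mul(76, Add(Mul(-1, -76), Add(-5, -4, Pow(-4, 2)))) = Mul(76, Add(76, Add(-5, -4, 16))) = Mul(76, Add(76, 7)) = Mul(76, 83) = 6308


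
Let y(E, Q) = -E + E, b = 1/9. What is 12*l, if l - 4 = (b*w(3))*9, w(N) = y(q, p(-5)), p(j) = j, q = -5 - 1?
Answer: 48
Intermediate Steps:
b = ⅑ ≈ 0.11111
q = -6
y(E, Q) = 0
w(N) = 0
l = 4 (l = 4 + ((⅑)*0)*9 = 4 + 0*9 = 4 + 0 = 4)
12*l = 12*4 = 48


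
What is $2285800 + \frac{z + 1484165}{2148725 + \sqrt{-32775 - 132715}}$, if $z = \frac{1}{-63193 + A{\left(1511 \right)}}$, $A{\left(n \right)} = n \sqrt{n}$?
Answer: $2285800 + \frac{1484165 - \frac{1}{63193 - 1511 \sqrt{1511}}}{2148725 + i \sqrt{165490}} \approx 2.2858 \cdot 10^{6} - 0.00013077 i$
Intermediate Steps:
$A{\left(n \right)} = n^{\frac{3}{2}}$
$z = \frac{1}{-63193 + 1511 \sqrt{1511}}$ ($z = \frac{1}{-63193 + 1511^{\frac{3}{2}}} = \frac{1}{-63193 + 1511 \sqrt{1511}} \approx -0.00022431$)
$2285800 + \frac{z + 1484165}{2148725 + \sqrt{-32775 - 132715}} = 2285800 + \frac{\left(- \frac{63193}{543559418} - \frac{1511 \sqrt{1511}}{543559418}\right) + 1484165}{2148725 + \sqrt{-32775 - 132715}} = 2285800 + \frac{\frac{806731863552777}{543559418} - \frac{1511 \sqrt{1511}}{543559418}}{2148725 + \sqrt{-165490}} = 2285800 + \frac{\frac{806731863552777}{543559418} - \frac{1511 \sqrt{1511}}{543559418}}{2148725 + i \sqrt{165490}}$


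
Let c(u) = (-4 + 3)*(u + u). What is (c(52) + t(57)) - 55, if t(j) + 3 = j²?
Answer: 3087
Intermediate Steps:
c(u) = -2*u
t(j) = -3 + j²
(c(52) + t(57)) - 55 = (-2*52 + (-3 + 57²)) - 55 = (-104 + (-3 + 3249)) - 55 = (-104 + 3246) - 55 = 3142 - 55 = 3087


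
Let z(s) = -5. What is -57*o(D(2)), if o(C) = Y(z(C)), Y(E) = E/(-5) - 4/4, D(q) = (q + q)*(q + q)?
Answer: 0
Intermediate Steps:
D(q) = 4*q² (D(q) = (2*q)*(2*q) = 4*q²)
Y(E) = -1 - E/5 (Y(E) = E*(-⅕) - 4*¼ = -E/5 - 1 = -1 - E/5)
o(C) = 0 (o(C) = -1 - ⅕*(-5) = -1 + 1 = 0)
-57*o(D(2)) = -57*0 = 0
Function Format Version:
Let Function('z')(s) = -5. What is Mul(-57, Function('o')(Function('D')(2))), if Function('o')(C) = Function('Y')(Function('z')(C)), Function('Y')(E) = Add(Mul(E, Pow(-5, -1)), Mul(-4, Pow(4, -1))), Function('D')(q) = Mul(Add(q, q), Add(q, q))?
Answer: 0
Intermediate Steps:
Function('D')(q) = Mul(4, Pow(q, 2)) (Function('D')(q) = Mul(Mul(2, q), Mul(2, q)) = Mul(4, Pow(q, 2)))
Function('Y')(E) = Add(-1, Mul(Rational(-1, 5), E)) (Function('Y')(E) = Add(Mul(E, Rational(-1, 5)), Mul(-4, Rational(1, 4))) = Add(Mul(Rational(-1, 5), E), -1) = Add(-1, Mul(Rational(-1, 5), E)))
Function('o')(C) = 0 (Function('o')(C) = Add(-1, Mul(Rational(-1, 5), -5)) = Add(-1, 1) = 0)
Mul(-57, Function('o')(Function('D')(2))) = Mul(-57, 0) = 0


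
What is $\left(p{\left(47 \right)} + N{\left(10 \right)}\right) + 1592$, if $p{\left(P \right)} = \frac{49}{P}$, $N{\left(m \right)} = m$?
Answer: $\frac{75343}{47} \approx 1603.0$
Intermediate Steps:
$\left(p{\left(47 \right)} + N{\left(10 \right)}\right) + 1592 = \left(\frac{49}{47} + 10\right) + 1592 = \frac{519}{47} + 1592 = \frac{75343}{47}$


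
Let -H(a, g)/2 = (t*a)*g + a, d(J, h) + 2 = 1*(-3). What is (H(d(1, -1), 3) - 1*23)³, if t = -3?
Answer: -1092727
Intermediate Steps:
d(J, h) = -5 (d(J, h) = -2 + 1*(-3) = -2 - 3 = -5)
H(a, g) = -2*a + 6*a*g (H(a, g) = -2*((-3*a)*g + a) = -2*(-3*a*g + a) = -2*(a - 3*a*g) = -2*a + 6*a*g)
(H(d(1, -1), 3) - 1*23)³ = (2*(-5)*(-1 + 3*3) - 1*23)³ = (2*(-5)*(-1 + 9) - 23)³ = (2*(-5)*8 - 23)³ = (-80 - 23)³ = (-103)³ = -1092727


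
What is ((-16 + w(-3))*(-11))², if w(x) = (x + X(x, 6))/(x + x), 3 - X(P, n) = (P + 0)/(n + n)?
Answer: 17935225/576 ≈ 31138.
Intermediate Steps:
X(P, n) = 3 - P/(2*n) (X(P, n) = 3 - (P + 0)/(n + n) = 3 - P/(2*n))
w(x) = (3 + 11*x/12)/(2*x) (w(x) = (x + (3 - ½*x/6))/(x + x) = (x + (3 - ½*x*⅙))/((2*x)) = (x + (3 - x/12))*(1/(2*x)) = (3 + 11*x/12)*(1/(2*x)) = (3 + 11*x/12)/(2*x))
((-16 + w(-3))*(-11))² = ((-16 + (1/24)*(36 + 11*(-3))/(-3))*(-11))² = ((-16 + (1/24)*(-⅓)*(36 - 33))*(-11))² = ((-16 + (1/24)*(-⅓)*3)*(-11))² = ((-16 - 1/24)*(-11))² = (-385/24*(-11))² = (4235/24)² = 17935225/576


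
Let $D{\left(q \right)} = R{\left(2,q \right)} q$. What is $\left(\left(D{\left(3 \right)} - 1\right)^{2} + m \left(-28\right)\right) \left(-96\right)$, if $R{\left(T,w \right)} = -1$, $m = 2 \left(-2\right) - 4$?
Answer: $-23040$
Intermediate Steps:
$m = -8$ ($m = -4 - 4 = -8$)
$D{\left(q \right)} = - q$
$\left(\left(D{\left(3 \right)} - 1\right)^{2} + m \left(-28\right)\right) \left(-96\right) = \left(\left(\left(-1\right) 3 - 1\right)^{2} - -224\right) \left(-96\right) = \left(\left(-3 - 1\right)^{2} + 224\right) \left(-96\right) = \left(\left(-4\right)^{2} + 224\right) \left(-96\right) = \left(16 + 224\right) \left(-96\right) = 240 \left(-96\right) = -23040$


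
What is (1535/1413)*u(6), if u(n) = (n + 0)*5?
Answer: 15350/471 ≈ 32.590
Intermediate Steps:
u(n) = 5*n (u(n) = n*5 = 5*n)
(1535/1413)*u(6) = (1535/1413)*(5*6) = (1535*(1/1413))*30 = (1535/1413)*30 = 15350/471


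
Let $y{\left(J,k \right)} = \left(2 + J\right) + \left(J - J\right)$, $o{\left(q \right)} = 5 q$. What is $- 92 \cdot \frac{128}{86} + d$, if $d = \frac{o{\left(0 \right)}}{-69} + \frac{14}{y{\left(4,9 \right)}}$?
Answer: $- \frac{17363}{129} \approx -134.6$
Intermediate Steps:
$y{\left(J,k \right)} = 2 + J$ ($y{\left(J,k \right)} = \left(2 + J\right) + 0 = 2 + J$)
$d = \frac{7}{3}$ ($d = \frac{5 \cdot 0}{-69} + \frac{14}{2 + 4} = 0 \left(- \frac{1}{69}\right) + \frac{14}{6} = 0 + 14 \cdot \frac{1}{6} = 0 + \frac{7}{3} = \frac{7}{3} \approx 2.3333$)
$- 92 \cdot \frac{128}{86} + d = - 92 \cdot \frac{128}{86} + \frac{7}{3} = - 92 \cdot 128 \cdot \frac{1}{86} + \frac{7}{3} = \left(-92\right) \frac{64}{43} + \frac{7}{3} = - \frac{5888}{43} + \frac{7}{3} = - \frac{17363}{129}$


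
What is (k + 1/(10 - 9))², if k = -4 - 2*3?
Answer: 81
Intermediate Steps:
k = -10 (k = -4 - 6 = -10)
(k + 1/(10 - 9))² = (-10 + 1/(10 - 9))² = (-10 + 1/1)² = (-10 + 1)² = (-9)² = 81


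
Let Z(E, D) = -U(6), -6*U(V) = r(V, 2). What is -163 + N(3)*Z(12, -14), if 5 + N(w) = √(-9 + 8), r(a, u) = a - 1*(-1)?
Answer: -1013/6 + 7*I/6 ≈ -168.83 + 1.1667*I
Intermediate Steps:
r(a, u) = 1 + a (r(a, u) = a + 1 = 1 + a)
U(V) = -⅙ - V/6 (U(V) = -(1 + V)/6 = -⅙ - V/6)
N(w) = -5 + I (N(w) = -5 + √(-9 + 8) = -5 + √(-1) = -5 + I)
Z(E, D) = 7/6 (Z(E, D) = -(-⅙ - ⅙*6) = -(-⅙ - 1) = -1*(-7/6) = 7/6)
-163 + N(3)*Z(12, -14) = -163 + (-5 + I)*(7/6) = -163 + (-35/6 + 7*I/6) = -1013/6 + 7*I/6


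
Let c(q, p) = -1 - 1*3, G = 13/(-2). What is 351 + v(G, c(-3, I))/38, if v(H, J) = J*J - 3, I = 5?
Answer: 13351/38 ≈ 351.34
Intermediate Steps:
G = -13/2 (G = 13*(-½) = -13/2 ≈ -6.5000)
c(q, p) = -4 (c(q, p) = -1 - 3 = -4)
v(H, J) = -3 + J² (v(H, J) = J² - 3 = -3 + J²)
351 + v(G, c(-3, I))/38 = 351 + (-3 + (-4)²)/38 = 351 + (-3 + 16)*(1/38) = 351 + 13*(1/38) = 351 + 13/38 = 13351/38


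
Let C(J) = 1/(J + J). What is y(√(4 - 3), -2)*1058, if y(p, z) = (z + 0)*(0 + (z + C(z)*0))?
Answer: 4232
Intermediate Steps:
C(J) = 1/(2*J)
y(p, z) = z² (y(p, z) = (z + 0)*(0 + (z + (1/(2*z))*0)) = z*(0 + (z + 0)) = z*(0 + z) = z*z = z²)
y(√(4 - 3), -2)*1058 = (-2)²*1058 = 4*1058 = 4232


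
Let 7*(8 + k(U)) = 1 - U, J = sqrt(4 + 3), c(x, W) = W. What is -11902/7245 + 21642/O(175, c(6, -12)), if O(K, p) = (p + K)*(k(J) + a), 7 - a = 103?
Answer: -303880456897/104025021345 + 25249*sqrt(7)/14358181 ≈ -2.9166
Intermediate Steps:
J = sqrt(7) ≈ 2.6458
k(U) = -55/7 - U/7 (k(U) = -8 + (1 - U)/7 = -8 + (1/7 - U/7) = -55/7 - U/7)
a = -96 (a = 7 - 1*103 = 7 - 103 = -96)
O(K, p) = (-727/7 - sqrt(7)/7)*(K + p) (O(K, p) = (p + K)*((-55/7 - sqrt(7)/7) - 96) = (K + p)*(-727/7 - sqrt(7)/7) = (-727/7 - sqrt(7)/7)*(K + p))
-11902/7245 + 21642/O(175, c(6, -12)) = -11902/7245 + 21642/(-727/7*175 - 727/7*(-12) - 1/7*175*sqrt(7) - 1/7*(-12)*sqrt(7)) = -11902*1/7245 + 21642/(-18175 + 8724/7 - 25*sqrt(7) + 12*sqrt(7)/7) = -11902/7245 + 21642/(-118501/7 - 163*sqrt(7)/7)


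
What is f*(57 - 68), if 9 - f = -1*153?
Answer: -1782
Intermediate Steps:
f = 162 (f = 9 - (-1)*153 = 9 - 1*(-153) = 9 + 153 = 162)
f*(57 - 68) = 162*(57 - 68) = 162*(-11) = -1782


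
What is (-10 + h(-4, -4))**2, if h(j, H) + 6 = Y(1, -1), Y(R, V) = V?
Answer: 289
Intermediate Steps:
h(j, H) = -7 (h(j, H) = -6 - 1 = -7)
(-10 + h(-4, -4))**2 = (-10 - 7)**2 = (-17)**2 = 289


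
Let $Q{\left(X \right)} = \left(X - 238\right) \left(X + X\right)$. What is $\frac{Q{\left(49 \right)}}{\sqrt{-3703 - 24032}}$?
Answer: $\frac{6174 i \sqrt{15}}{215} \approx 111.22 i$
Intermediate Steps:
$Q{\left(X \right)} = 2 X \left(-238 + X\right)$ ($Q{\left(X \right)} = \left(-238 + X\right) 2 X = 2 X \left(-238 + X\right)$)
$\frac{Q{\left(49 \right)}}{\sqrt{-3703 - 24032}} = \frac{2 \cdot 49 \left(-238 + 49\right)}{\sqrt{-3703 - 24032}} = \frac{2 \cdot 49 \left(-189\right)}{\sqrt{-3703 - 24032}} = - \frac{18522}{\sqrt{-27735}} = - \frac{18522}{43 i \sqrt{15}} = - 18522 \left(- \frac{i \sqrt{15}}{645}\right) = \frac{6174 i \sqrt{15}}{215}$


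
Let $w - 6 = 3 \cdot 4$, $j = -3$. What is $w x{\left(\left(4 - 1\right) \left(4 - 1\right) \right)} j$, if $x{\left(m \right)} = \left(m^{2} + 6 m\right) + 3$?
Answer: $-7452$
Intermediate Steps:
$x{\left(m \right)} = 3 + m^{2} + 6 m$
$w = 18$ ($w = 6 + 3 \cdot 4 = 6 + 12 = 18$)
$w x{\left(\left(4 - 1\right) \left(4 - 1\right) \right)} j = 18 \left(3 + \left(\left(4 - 1\right) \left(4 - 1\right)\right)^{2} + 6 \left(4 - 1\right) \left(4 - 1\right)\right) \left(-3\right) = 18 \left(3 + \left(3 \cdot 3\right)^{2} + 6 \cdot 3 \cdot 3\right) \left(-3\right) = 18 \left(3 + 9^{2} + 6 \cdot 9\right) \left(-3\right) = 18 \left(3 + 81 + 54\right) \left(-3\right) = 18 \cdot 138 \left(-3\right) = 2484 \left(-3\right) = -7452$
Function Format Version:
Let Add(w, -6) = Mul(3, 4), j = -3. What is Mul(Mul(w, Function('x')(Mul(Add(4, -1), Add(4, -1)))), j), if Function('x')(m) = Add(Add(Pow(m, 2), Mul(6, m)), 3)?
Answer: -7452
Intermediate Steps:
Function('x')(m) = Add(3, Pow(m, 2), Mul(6, m))
w = 18 (w = Add(6, Mul(3, 4)) = Add(6, 12) = 18)
Mul(Mul(w, Function('x')(Mul(Add(4, -1), Add(4, -1)))), j) = Mul(Mul(18, Add(3, Pow(Mul(Add(4, -1), Add(4, -1)), 2), Mul(6, Mul(Add(4, -1), Add(4, -1))))), -3) = Mul(Mul(18, Add(3, Pow(Mul(3, 3), 2), Mul(6, Mul(3, 3)))), -3) = Mul(Mul(18, Add(3, Pow(9, 2), Mul(6, 9))), -3) = Mul(Mul(18, Add(3, 81, 54)), -3) = Mul(Mul(18, 138), -3) = Mul(2484, -3) = -7452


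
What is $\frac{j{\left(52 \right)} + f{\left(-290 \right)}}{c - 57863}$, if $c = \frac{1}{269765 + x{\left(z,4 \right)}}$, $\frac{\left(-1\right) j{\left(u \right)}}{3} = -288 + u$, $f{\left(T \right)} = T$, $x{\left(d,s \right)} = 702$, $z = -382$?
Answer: $- \frac{56527603}{7825016010} \approx -0.007224$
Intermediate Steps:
$j{\left(u \right)} = 864 - 3 u$ ($j{\left(u \right)} = - 3 \left(-288 + u\right) = 864 - 3 u$)
$c = \frac{1}{270467}$ ($c = \frac{1}{269765 + 702} = \frac{1}{270467} \approx 3.6973 \cdot 10^{-6}$)
$\frac{j{\left(52 \right)} + f{\left(-290 \right)}}{c - 57863} = \frac{\left(864 - 156\right) - 290}{\frac{1}{270467} - 57863} = \frac{\left(864 - 156\right) - 290}{- \frac{15650032020}{270467}} = \left(708 - 290\right) \left(- \frac{270467}{15650032020}\right) = 418 \left(- \frac{270467}{15650032020}\right) = - \frac{56527603}{7825016010}$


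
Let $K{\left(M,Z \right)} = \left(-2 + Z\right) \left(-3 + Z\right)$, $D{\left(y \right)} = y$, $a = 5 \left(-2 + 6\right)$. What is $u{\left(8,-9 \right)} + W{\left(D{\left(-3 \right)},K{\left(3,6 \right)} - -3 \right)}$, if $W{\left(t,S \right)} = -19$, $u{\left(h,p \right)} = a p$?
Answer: $-199$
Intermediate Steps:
$a = 20$ ($a = 5 \cdot 4 = 20$)
$u{\left(h,p \right)} = 20 p$
$K{\left(M,Z \right)} = \left(-3 + Z\right) \left(-2 + Z\right)$
$u{\left(8,-9 \right)} + W{\left(D{\left(-3 \right)},K{\left(3,6 \right)} - -3 \right)} = 20 \left(-9\right) - 19 = -180 - 19 = -199$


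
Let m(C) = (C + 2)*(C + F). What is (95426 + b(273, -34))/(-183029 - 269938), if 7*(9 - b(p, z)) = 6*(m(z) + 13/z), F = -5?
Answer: -11229508/53903073 ≈ -0.20833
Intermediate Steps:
m(C) = (-5 + C)*(2 + C) (m(C) = (C + 2)*(C - 5) = (2 + C)*(-5 + C) = (-5 + C)*(2 + C))
b(p, z) = 123/7 - 78/(7*z) - 6*z²/7 + 18*z/7 (b(p, z) = 9 - 6*((-10 + z² - 3*z) + 13/z)/7 = 9 - 6*(-10 + z² - 3*z + 13/z)/7 = 9 - (-60 - 18*z + 6*z² + 78/z)/7 = 9 + (60/7 - 78/(7*z) - 6*z²/7 + 18*z/7) = 123/7 - 78/(7*z) - 6*z²/7 + 18*z/7)
(95426 + b(273, -34))/(-183029 - 269938) = (95426 + (3/7)*(-26 - 34*(41 - 2*(-34)² + 6*(-34)))/(-34))/(-183029 - 269938) = (95426 + (3/7)*(-1/34)*(-26 - 34*(41 - 2*1156 - 204)))/(-452967) = (95426 + (3/7)*(-1/34)*(-26 - 34*(41 - 2312 - 204)))*(-1/452967) = (95426 + (3/7)*(-1/34)*(-26 - 34*(-2475)))*(-1/452967) = (95426 + (3/7)*(-1/34)*(-26 + 84150))*(-1/452967) = (95426 + (3/7)*(-1/34)*84124)*(-1/452967) = (95426 - 126186/119)*(-1/452967) = (11229508/119)*(-1/452967) = -11229508/53903073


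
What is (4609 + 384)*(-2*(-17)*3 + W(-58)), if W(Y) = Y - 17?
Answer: 134811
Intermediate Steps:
W(Y) = -17 + Y
(4609 + 384)*(-2*(-17)*3 + W(-58)) = (4609 + 384)*(-2*(-17)*3 + (-17 - 58)) = 4993*(34*3 - 75) = 4993*(102 - 75) = 4993*27 = 134811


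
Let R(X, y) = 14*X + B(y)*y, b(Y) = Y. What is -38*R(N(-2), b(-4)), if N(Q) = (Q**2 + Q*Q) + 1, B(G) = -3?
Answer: -5244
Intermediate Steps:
N(Q) = 1 + 2*Q**2 (N(Q) = (Q**2 + Q**2) + 1 = 2*Q**2 + 1 = 1 + 2*Q**2)
R(X, y) = -3*y + 14*X (R(X, y) = 14*X - 3*y = -3*y + 14*X)
-38*R(N(-2), b(-4)) = -38*(-3*(-4) + 14*(1 + 2*(-2)**2)) = -38*(12 + 14*(1 + 2*4)) = -38*(12 + 14*(1 + 8)) = -38*(12 + 14*9) = -38*(12 + 126) = -38*138 = -5244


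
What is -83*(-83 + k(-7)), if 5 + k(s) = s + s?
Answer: 8466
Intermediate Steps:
k(s) = -5 + 2*s (k(s) = -5 + (s + s) = -5 + 2*s)
-83*(-83 + k(-7)) = -83*(-83 + (-5 + 2*(-7))) = -83*(-83 + (-5 - 14)) = -83*(-83 - 19) = -83*(-102) = 8466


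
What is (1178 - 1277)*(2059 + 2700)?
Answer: -471141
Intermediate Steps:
(1178 - 1277)*(2059 + 2700) = -99*4759 = -471141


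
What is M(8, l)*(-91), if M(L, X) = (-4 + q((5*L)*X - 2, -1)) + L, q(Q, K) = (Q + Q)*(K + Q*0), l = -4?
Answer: -29848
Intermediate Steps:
q(Q, K) = 2*K*Q (q(Q, K) = (2*Q)*(K + 0) = (2*Q)*K = 2*K*Q)
M(L, X) = L - 10*L*X (M(L, X) = (-4 + 2*(-1)*((5*L)*X - 2)) + L = (-4 + 2*(-1)*(5*L*X - 2)) + L = (-4 + 2*(-1)*(-2 + 5*L*X)) + L = (-4 + (4 - 10*L*X)) + L = -10*L*X + L = L - 10*L*X)
M(8, l)*(-91) = (8*(1 - 10*(-4)))*(-91) = (8*(1 + 40))*(-91) = (8*41)*(-91) = 328*(-91) = -29848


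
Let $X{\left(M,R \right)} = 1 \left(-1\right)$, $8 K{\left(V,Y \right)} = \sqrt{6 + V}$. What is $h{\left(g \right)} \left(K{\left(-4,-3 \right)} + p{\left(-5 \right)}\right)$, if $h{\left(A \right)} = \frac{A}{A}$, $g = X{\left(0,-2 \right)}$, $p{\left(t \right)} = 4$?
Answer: $4 + \frac{\sqrt{2}}{8} \approx 4.1768$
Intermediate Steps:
$K{\left(V,Y \right)} = \frac{\sqrt{6 + V}}{8}$
$X{\left(M,R \right)} = -1$
$g = -1$
$h{\left(A \right)} = 1$
$h{\left(g \right)} \left(K{\left(-4,-3 \right)} + p{\left(-5 \right)}\right) = 1 \left(\frac{\sqrt{6 - 4}}{8} + 4\right) = 1 \left(\frac{\sqrt{2}}{8} + 4\right) = 1 \left(4 + \frac{\sqrt{2}}{8}\right) = 4 + \frac{\sqrt{2}}{8}$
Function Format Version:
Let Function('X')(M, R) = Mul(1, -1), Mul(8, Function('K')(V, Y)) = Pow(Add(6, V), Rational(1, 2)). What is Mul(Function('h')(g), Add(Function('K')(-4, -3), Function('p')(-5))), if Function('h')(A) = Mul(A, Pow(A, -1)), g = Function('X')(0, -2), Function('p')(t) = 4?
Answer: Add(4, Mul(Rational(1, 8), Pow(2, Rational(1, 2)))) ≈ 4.1768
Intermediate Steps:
Function('K')(V, Y) = Mul(Rational(1, 8), Pow(Add(6, V), Rational(1, 2)))
Function('X')(M, R) = -1
g = -1
Function('h')(A) = 1
Mul(Function('h')(g), Add(Function('K')(-4, -3), Function('p')(-5))) = Mul(1, Add(Mul(Rational(1, 8), Pow(Add(6, -4), Rational(1, 2))), 4)) = Mul(1, Add(Mul(Rational(1, 8), Pow(2, Rational(1, 2))), 4)) = Mul(1, Add(4, Mul(Rational(1, 8), Pow(2, Rational(1, 2))))) = Add(4, Mul(Rational(1, 8), Pow(2, Rational(1, 2))))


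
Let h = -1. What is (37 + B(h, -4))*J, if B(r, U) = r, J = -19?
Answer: -684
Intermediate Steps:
(37 + B(h, -4))*J = (37 - 1)*(-19) = 36*(-19) = -684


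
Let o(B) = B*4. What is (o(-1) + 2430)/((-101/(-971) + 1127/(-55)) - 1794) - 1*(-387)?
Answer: 18684853477/48448666 ≈ 385.66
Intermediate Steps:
o(B) = 4*B
(o(-1) + 2430)/((-101/(-971) + 1127/(-55)) - 1794) - 1*(-387) = (4*(-1) + 2430)/((-101/(-971) + 1127/(-55)) - 1794) - 1*(-387) = (-4 + 2430)/((-101*(-1/971) + 1127*(-1/55)) - 1794) + 387 = 2426/((101/971 - 1127/55) - 1794) + 387 = 2426/(-1088762/53405 - 1794) + 387 = 2426/(-96897332/53405) + 387 = 2426*(-53405/96897332) + 387 = -64780265/48448666 + 387 = 18684853477/48448666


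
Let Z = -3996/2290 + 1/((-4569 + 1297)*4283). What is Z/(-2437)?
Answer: 27999925193/39104108141240 ≈ 0.00071604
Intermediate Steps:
Z = -27999925193/16046002520 (Z = -3996*1/2290 + (1/4283)/(-3272) = -1998/1145 - 1/3272*1/4283 = -1998/1145 - 1/14013976 = -27999925193/16046002520 ≈ -1.7450)
Z/(-2437) = -27999925193/16046002520/(-2437) = -27999925193/16046002520*(-1/2437) = 27999925193/39104108141240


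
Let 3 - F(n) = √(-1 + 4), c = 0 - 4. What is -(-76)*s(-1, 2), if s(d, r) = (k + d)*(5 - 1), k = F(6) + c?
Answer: -608 - 304*√3 ≈ -1134.5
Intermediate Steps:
c = -4
F(n) = 3 - √3 (F(n) = 3 - √(-1 + 4) = 3 - √3)
k = -1 - √3 (k = (3 - √3) - 4 = -1 - √3 ≈ -2.7321)
s(d, r) = -4 - 4*√3 + 4*d (s(d, r) = ((-1 - √3) + d)*(5 - 1) = (-1 + d - √3)*4 = -4 - 4*√3 + 4*d)
-(-76)*s(-1, 2) = -(-76)*(-4 - 4*√3 + 4*(-1)) = -(-76)*(-4 - 4*√3 - 4) = -(-76)*(-8 - 4*√3) = -(608 + 304*√3) = -608 - 304*√3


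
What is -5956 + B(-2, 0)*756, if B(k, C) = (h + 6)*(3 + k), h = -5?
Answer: -5200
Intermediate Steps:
B(k, C) = 3 + k (B(k, C) = (-5 + 6)*(3 + k) = 1*(3 + k) = 3 + k)
-5956 + B(-2, 0)*756 = -5956 + (3 - 2)*756 = -5956 + 1*756 = -5956 + 756 = -5200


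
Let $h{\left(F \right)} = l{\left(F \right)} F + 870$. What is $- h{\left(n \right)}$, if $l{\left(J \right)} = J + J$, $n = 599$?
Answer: $-718472$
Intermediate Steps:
$l{\left(J \right)} = 2 J$
$h{\left(F \right)} = 870 + 2 F^{2}$ ($h{\left(F \right)} = 2 F F + 870 = 2 F^{2} + 870 = 870 + 2 F^{2}$)
$- h{\left(n \right)} = - (870 + 2 \cdot 599^{2}) = - (870 + 2 \cdot 358801) = - (870 + 717602) = \left(-1\right) 718472 = -718472$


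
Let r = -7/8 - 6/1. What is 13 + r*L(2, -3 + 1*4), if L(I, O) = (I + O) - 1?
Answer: -3/4 ≈ -0.75000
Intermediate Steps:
r = -55/8 (r = -7*1/8 - 6*1 = -7/8 - 6 = -55/8 ≈ -6.8750)
L(I, O) = -1 + I + O
13 + r*L(2, -3 + 1*4) = 13 - 55*(-1 + 2 + (-3 + 1*4))/8 = 13 - 55*(-1 + 2 + (-3 + 4))/8 = 13 - 55*(-1 + 2 + 1)/8 = 13 - 55/8*2 = 13 - 55/4 = -3/4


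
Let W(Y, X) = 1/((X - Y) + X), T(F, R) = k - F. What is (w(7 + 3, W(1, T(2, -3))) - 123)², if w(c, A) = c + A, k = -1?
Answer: 627264/49 ≈ 12801.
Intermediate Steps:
T(F, R) = -1 - F
W(Y, X) = 1/(-Y + 2*X)
w(c, A) = A + c
(w(7 + 3, W(1, T(2, -3))) - 123)² = ((1/(-1*1 + 2*(-1 - 1*2)) + (7 + 3)) - 123)² = ((1/(-1 + 2*(-1 - 2)) + 10) - 123)² = ((1/(-1 + 2*(-3)) + 10) - 123)² = ((1/(-1 - 6) + 10) - 123)² = ((1/(-7) + 10) - 123)² = ((-⅐ + 10) - 123)² = (69/7 - 123)² = (-792/7)² = 627264/49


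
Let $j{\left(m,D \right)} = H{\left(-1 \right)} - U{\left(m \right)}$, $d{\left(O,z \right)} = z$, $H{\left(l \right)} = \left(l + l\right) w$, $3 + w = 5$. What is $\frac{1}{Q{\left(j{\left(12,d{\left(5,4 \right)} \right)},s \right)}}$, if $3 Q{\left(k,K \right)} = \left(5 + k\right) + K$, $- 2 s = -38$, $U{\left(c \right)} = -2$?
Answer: $\frac{3}{22} \approx 0.13636$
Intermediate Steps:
$w = 2$ ($w = -3 + 5 = 2$)
$H{\left(l \right)} = 4 l$ ($H{\left(l \right)} = \left(l + l\right) 2 = 2 l 2 = 4 l$)
$s = 19$ ($s = \left(- \frac{1}{2}\right) \left(-38\right) = 19$)
$j{\left(m,D \right)} = -2$ ($j{\left(m,D \right)} = 4 \left(-1\right) - -2 = -4 + 2 = -2$)
$Q{\left(k,K \right)} = \frac{5}{3} + \frac{K}{3} + \frac{k}{3}$ ($Q{\left(k,K \right)} = \frac{\left(5 + k\right) + K}{3} = \frac{5 + K + k}{3} = \frac{5}{3} + \frac{K}{3} + \frac{k}{3}$)
$\frac{1}{Q{\left(j{\left(12,d{\left(5,4 \right)} \right)},s \right)}} = \frac{1}{\frac{5}{3} + \frac{1}{3} \cdot 19 + \frac{1}{3} \left(-2\right)} = \frac{1}{\frac{5}{3} + \frac{19}{3} - \frac{2}{3}} = \frac{1}{\frac{22}{3}} = \frac{3}{22}$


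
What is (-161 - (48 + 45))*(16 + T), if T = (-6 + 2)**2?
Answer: -8128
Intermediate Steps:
T = 16 (T = (-4)**2 = 16)
(-161 - (48 + 45))*(16 + T) = (-161 - (48 + 45))*(16 + 16) = (-161 - 1*93)*32 = (-161 - 93)*32 = -254*32 = -8128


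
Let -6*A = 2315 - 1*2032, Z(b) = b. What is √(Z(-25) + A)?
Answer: I*√2598/6 ≈ 8.4951*I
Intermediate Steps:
A = -283/6 (A = -(2315 - 1*2032)/6 = -(2315 - 2032)/6 = -⅙*283 = -283/6 ≈ -47.167)
√(Z(-25) + A) = √(-25 - 283/6) = √(-433/6) = I*√2598/6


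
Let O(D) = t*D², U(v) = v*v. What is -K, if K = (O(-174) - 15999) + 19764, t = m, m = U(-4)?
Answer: -488181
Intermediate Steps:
U(v) = v²
m = 16 (m = (-4)² = 16)
t = 16
O(D) = 16*D²
K = 488181 (K = (16*(-174)² - 15999) + 19764 = (16*30276 - 15999) + 19764 = (484416 - 15999) + 19764 = 468417 + 19764 = 488181)
-K = -1*488181 = -488181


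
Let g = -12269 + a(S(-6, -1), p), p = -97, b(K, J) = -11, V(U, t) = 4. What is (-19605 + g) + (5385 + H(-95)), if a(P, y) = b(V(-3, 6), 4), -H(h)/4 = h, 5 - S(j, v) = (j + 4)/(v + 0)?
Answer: -26120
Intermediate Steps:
S(j, v) = 5 - (4 + j)/v (S(j, v) = 5 - (j + 4)/(v + 0) = 5 - (4 + j)/v)
H(h) = -4*h
a(P, y) = -11
g = -12280 (g = -12269 - 11 = -12280)
(-19605 + g) + (5385 + H(-95)) = (-19605 - 12280) + (5385 - 4*(-95)) = -31885 + (5385 + 380) = -31885 + 5765 = -26120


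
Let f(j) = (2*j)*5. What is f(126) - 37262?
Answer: -36002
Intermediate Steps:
f(j) = 10*j
f(126) - 37262 = 10*126 - 37262 = 1260 - 37262 = -36002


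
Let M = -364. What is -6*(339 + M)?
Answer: 150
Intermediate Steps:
-6*(339 + M) = -6*(339 - 364) = -6*(-25) = 150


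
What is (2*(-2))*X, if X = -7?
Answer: 28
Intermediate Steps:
(2*(-2))*X = (2*(-2))*(-7) = -4*(-7) = 28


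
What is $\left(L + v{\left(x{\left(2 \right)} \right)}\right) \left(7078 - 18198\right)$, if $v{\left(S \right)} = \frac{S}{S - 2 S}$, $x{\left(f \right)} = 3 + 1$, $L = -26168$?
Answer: $290999280$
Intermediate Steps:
$x{\left(f \right)} = 4$
$v{\left(S \right)} = -1$ ($v{\left(S \right)} = \frac{S}{\left(-1\right) S} = S \left(- \frac{1}{S}\right) = -1$)
$\left(L + v{\left(x{\left(2 \right)} \right)}\right) \left(7078 - 18198\right) = \left(-26168 - 1\right) \left(7078 - 18198\right) = \left(-26169\right) \left(-11120\right) = 290999280$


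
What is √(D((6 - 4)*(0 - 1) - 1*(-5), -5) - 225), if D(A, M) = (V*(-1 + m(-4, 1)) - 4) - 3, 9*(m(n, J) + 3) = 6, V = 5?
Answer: I*√2238/3 ≈ 15.769*I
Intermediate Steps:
m(n, J) = -7/3 (m(n, J) = -3 + (⅑)*6 = -3 + ⅔ = -7/3)
D(A, M) = -71/3 (D(A, M) = (5*(-1 - 7/3) - 4) - 3 = (5*(-10/3) - 4) - 3 = (-50/3 - 4) - 3 = -62/3 - 3 = -71/3)
√(D((6 - 4)*(0 - 1) - 1*(-5), -5) - 225) = √(-71/3 - 225) = √(-746/3) = I*√2238/3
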